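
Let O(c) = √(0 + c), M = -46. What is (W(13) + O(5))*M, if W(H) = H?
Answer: -598 - 46*√5 ≈ -700.86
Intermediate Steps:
O(c) = √c
(W(13) + O(5))*M = (13 + √5)*(-46) = -598 - 46*√5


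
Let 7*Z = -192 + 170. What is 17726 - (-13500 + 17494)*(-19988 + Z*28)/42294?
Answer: 19759214/1007 ≈ 19622.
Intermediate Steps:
Z = -22/7 (Z = (-192 + 170)/7 = (⅐)*(-22) = -22/7 ≈ -3.1429)
17726 - (-13500 + 17494)*(-19988 + Z*28)/42294 = 17726 - (-13500 + 17494)*(-19988 - 22/7*28)/42294 = 17726 - 3994*(-19988 - 88)/42294 = 17726 - 3994*(-20076)/42294 = 17726 - (-80183544)/42294 = 17726 - 1*(-1909132/1007) = 17726 + 1909132/1007 = 19759214/1007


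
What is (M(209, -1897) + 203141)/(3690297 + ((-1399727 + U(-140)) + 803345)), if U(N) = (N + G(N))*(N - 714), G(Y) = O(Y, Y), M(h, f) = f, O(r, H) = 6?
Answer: 201244/3208351 ≈ 0.062725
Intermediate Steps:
G(Y) = 6
U(N) = (-714 + N)*(6 + N) (U(N) = (N + 6)*(N - 714) = (6 + N)*(-714 + N) = (-714 + N)*(6 + N))
(M(209, -1897) + 203141)/(3690297 + ((-1399727 + U(-140)) + 803345)) = (-1897 + 203141)/(3690297 + ((-1399727 + (-4284 + (-140)² - 708*(-140))) + 803345)) = 201244/(3690297 + ((-1399727 + (-4284 + 19600 + 99120)) + 803345)) = 201244/(3690297 + ((-1399727 + 114436) + 803345)) = 201244/(3690297 + (-1285291 + 803345)) = 201244/(3690297 - 481946) = 201244/3208351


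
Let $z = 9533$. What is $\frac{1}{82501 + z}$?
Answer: $\frac{1}{92034} \approx 1.0866 \cdot 10^{-5}$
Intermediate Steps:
$\frac{1}{82501 + z} = \frac{1}{82501 + 9533} = \frac{1}{92034}$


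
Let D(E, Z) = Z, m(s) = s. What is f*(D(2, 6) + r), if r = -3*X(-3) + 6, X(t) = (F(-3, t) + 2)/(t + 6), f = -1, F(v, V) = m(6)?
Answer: -4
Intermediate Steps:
F(v, V) = 6
X(t) = 8/(6 + t) (X(t) = (6 + 2)/(t + 6) = 8/(6 + t))
r = -2 (r = -24/(6 - 3) + 6 = -24/3 + 6 = -3*8/3 + 6 = -8 + 6 = -2)
f*(D(2, 6) + r) = -(6 - 2) = -1*4 = -4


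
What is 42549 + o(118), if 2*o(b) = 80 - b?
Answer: 42530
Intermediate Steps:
o(b) = 40 - b/2 (o(b) = (80 - b)/2 = 40 - b/2)
42549 + o(118) = 42549 + (40 - ½*118) = 42549 + (40 - 59) = 42549 - 19 = 42530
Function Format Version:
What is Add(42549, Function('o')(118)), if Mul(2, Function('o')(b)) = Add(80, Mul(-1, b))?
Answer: 42530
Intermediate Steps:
Function('o')(b) = Add(40, Mul(Rational(-1, 2), b)) (Function('o')(b) = Mul(Rational(1, 2), Add(80, Mul(-1, b))) = Add(40, Mul(Rational(-1, 2), b)))
Add(42549, Function('o')(118)) = Add(42549, Add(40, Mul(Rational(-1, 2), 118))) = Add(42549, Add(40, -59)) = Add(42549, -19) = 42530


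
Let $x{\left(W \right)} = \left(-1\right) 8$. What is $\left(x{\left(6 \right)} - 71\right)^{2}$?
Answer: $6241$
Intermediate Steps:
$x{\left(W \right)} = -8$
$\left(x{\left(6 \right)} - 71\right)^{2} = \left(-8 - 71\right)^{2} = \left(-79\right)^{2} = 6241$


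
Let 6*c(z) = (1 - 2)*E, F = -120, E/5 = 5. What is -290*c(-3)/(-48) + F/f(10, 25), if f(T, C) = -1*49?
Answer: -160345/7056 ≈ -22.725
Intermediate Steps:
E = 25 (E = 5*5 = 25)
c(z) = -25/6 (c(z) = ((1 - 2)*25)/6 = (-1*25)/6 = (⅙)*(-25) = -25/6)
f(T, C) = -49
-290*c(-3)/(-48) + F/f(10, 25) = -290*(-25/6)/(-48) - 120/(-49) = (3625/3)*(-1/48) - 120*(-1/49) = -3625/144 + 120/49 = -160345/7056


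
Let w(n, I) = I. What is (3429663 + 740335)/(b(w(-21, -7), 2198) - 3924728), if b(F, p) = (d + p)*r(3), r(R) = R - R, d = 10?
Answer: -2084999/1962364 ≈ -1.0625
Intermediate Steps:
r(R) = 0
b(F, p) = 0 (b(F, p) = (10 + p)*0 = 0)
(3429663 + 740335)/(b(w(-21, -7), 2198) - 3924728) = (3429663 + 740335)/(0 - 3924728) = 4169998/(-3924728) = 4169998*(-1/3924728) = -2084999/1962364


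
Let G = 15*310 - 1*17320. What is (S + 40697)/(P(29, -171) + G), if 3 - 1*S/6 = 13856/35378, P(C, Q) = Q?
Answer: -720166067/227144449 ≈ -3.1705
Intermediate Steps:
G = -12670 (G = 4650 - 17320 = -12670)
S = 276834/17689 (S = 18 - 83136/35378 = 18 - 6*6928/17689 = 18 - 41568/17689 = 276834/17689 ≈ 15.650)
(S + 40697)/(P(29, -171) + G) = (276834/17689 + 40697)/(-171 - 12670) = (720166067/17689)/(-12841) = (720166067/17689)*(-1/12841) = -720166067/227144449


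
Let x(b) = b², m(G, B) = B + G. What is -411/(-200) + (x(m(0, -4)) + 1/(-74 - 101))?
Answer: 25269/1400 ≈ 18.049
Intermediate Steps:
-411/(-200) + (x(m(0, -4)) + 1/(-74 - 101)) = -411/(-200) + ((-4 + 0)² + 1/(-74 - 101)) = -411*(-1/200) + ((-4)² + 1/(-175)) = 411/200 + (16 - 1/175) = 411/200 + 2799/175 = 25269/1400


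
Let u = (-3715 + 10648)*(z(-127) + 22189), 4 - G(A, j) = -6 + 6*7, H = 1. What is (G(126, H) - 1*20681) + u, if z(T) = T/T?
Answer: 153822557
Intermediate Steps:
G(A, j) = -32 (G(A, j) = 4 - (-6 + 6*7) = 4 - (-6 + 42) = 4 - 1*36 = 4 - 36 = -32)
z(T) = 1
u = 153843270 (u = (-3715 + 10648)*(1 + 22189) = 6933*22190 = 153843270)
(G(126, H) - 1*20681) + u = (-32 - 1*20681) + 153843270 = (-32 - 20681) + 153843270 = -20713 + 153843270 = 153822557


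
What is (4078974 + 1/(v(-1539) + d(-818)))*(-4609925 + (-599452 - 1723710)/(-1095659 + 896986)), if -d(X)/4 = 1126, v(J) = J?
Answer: -22575383635227142662803/1200580939 ≈ -1.8804e+13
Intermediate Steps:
d(X) = -4504 (d(X) = -4*1126 = -4504)
(4078974 + 1/(v(-1539) + d(-818)))*(-4609925 + (-599452 - 1723710)/(-1095659 + 896986)) = (4078974 + 1/(-1539 - 4504))*(-4609925 + (-599452 - 1723710)/(-1095659 + 896986)) = (4078974 + 1/(-6043))*(-4609925 - 2323162/(-198673)) = (4078974 - 1/6043)*(-4609925 - 2323162*(-1/198673)) = 24649239881*(-4609925 + 2323162/198673)/6043 = (24649239881/6043)*(-915865306363/198673) = -22575383635227142662803/1200580939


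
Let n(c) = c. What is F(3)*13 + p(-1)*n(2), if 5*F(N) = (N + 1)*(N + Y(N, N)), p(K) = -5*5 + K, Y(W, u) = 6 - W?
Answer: 52/5 ≈ 10.400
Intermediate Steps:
p(K) = -25 + K
F(N) = 6/5 + 6*N/5 (F(N) = ((N + 1)*(N + (6 - N)))/5 = ((1 + N)*6)/5 = (6 + 6*N)/5 = 6/5 + 6*N/5)
F(3)*13 + p(-1)*n(2) = (6/5 + (6/5)*3)*13 + (-25 - 1)*2 = (6/5 + 18/5)*13 - 26*2 = (24/5)*13 - 52 = 312/5 - 52 = 52/5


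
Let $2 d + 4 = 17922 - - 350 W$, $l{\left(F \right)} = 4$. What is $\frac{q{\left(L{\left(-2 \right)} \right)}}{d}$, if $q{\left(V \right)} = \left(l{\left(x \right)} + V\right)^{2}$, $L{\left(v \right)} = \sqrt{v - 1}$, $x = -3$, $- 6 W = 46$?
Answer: $\frac{39}{22852} + \frac{6 i \sqrt{3}}{5713} \approx 0.0017066 + 0.0018191 i$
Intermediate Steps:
$W = - \frac{23}{3}$ ($W = \left(- \frac{1}{6}\right) 46 = - \frac{23}{3} \approx -7.6667$)
$L{\left(v \right)} = \sqrt{-1 + v}$
$q{\left(V \right)} = \left(4 + V\right)^{2}$
$d = \frac{22852}{3}$ ($d = -2 + \frac{17922 - \left(-350\right) \left(- \frac{23}{3}\right)}{2} = -2 + \frac{17922 - \frac{8050}{3}}{2} = -2 + \frac{1}{2} \cdot \frac{45716}{3} = -2 + \frac{22858}{3} = \frac{22852}{3} \approx 7617.3$)
$\frac{q{\left(L{\left(-2 \right)} \right)}}{d} = \frac{\left(4 + \sqrt{-1 - 2}\right)^{2}}{\frac{22852}{3}} = \left(4 + \sqrt{-3}\right)^{2} \cdot \frac{3}{22852} = \left(4 + i \sqrt{3}\right)^{2} \cdot \frac{3}{22852} = \frac{3 \left(4 + i \sqrt{3}\right)^{2}}{22852}$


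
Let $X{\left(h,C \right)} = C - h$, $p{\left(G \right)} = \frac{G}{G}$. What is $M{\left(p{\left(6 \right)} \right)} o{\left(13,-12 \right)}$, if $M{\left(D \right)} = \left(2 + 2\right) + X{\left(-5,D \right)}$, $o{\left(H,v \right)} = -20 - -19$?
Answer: $-10$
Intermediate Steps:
$o{\left(H,v \right)} = -1$ ($o{\left(H,v \right)} = -20 + 19 = -1$)
$p{\left(G \right)} = 1$
$M{\left(D \right)} = 9 + D$ ($M{\left(D \right)} = \left(2 + 2\right) + \left(D - -5\right) = 4 + \left(D + 5\right) = 4 + \left(5 + D\right) = 9 + D$)
$M{\left(p{\left(6 \right)} \right)} o{\left(13,-12 \right)} = \left(9 + 1\right) \left(-1\right) = 10 \left(-1\right) = -10$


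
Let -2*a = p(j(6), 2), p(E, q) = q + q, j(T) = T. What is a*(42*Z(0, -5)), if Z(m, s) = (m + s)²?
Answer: -2100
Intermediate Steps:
p(E, q) = 2*q
a = -2 ≈ -2.0000
a*(42*Z(0, -5)) = -84*(0 - 5)² = -84*(-5)² = -84*25 = -2*1050 = -2100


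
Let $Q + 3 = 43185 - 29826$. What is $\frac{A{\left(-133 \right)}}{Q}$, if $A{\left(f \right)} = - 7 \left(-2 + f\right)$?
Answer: $\frac{15}{212} \approx 0.070755$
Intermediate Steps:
$A{\left(f \right)} = 14 - 7 f$
$Q = 13356$ ($Q = -3 + \left(43185 - 29826\right) = -3 + 13359 = 13356$)
$\frac{A{\left(-133 \right)}}{Q} = \frac{14 - -931}{13356} = \left(14 + 931\right) \frac{1}{13356} = 945 \cdot \frac{1}{13356} = \frac{15}{212}$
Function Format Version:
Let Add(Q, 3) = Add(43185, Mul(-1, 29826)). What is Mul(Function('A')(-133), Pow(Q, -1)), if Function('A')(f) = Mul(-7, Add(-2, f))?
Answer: Rational(15, 212) ≈ 0.070755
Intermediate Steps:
Function('A')(f) = Add(14, Mul(-7, f))
Q = 13356 (Q = Add(-3, Add(43185, Mul(-1, 29826))) = Add(-3, Add(43185, -29826)) = Add(-3, 13359) = 13356)
Mul(Function('A')(-133), Pow(Q, -1)) = Mul(Add(14, Mul(-7, -133)), Pow(13356, -1)) = Mul(Add(14, 931), Rational(1, 13356)) = Mul(945, Rational(1, 13356)) = Rational(15, 212)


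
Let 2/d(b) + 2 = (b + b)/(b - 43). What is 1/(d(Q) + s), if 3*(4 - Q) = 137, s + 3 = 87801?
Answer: 129/11325688 ≈ 1.1390e-5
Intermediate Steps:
s = 87798 (s = -3 + 87801 = 87798)
Q = -125/3 (Q = 4 - ⅓*137 = 4 - 137/3 = -125/3 ≈ -41.667)
d(b) = 2/(-2 + 2*b/(-43 + b)) (d(b) = 2/(-2 + (b + b)/(b - 43)) = 2/(-2 + (2*b)/(-43 + b)) = 2/(-2 + 2*b/(-43 + b)))
1/(d(Q) + s) = 1/((-1 + (1/43)*(-125/3)) + 87798) = 1/((-1 - 125/129) + 87798) = 1/(-254/129 + 87798) = 1/(11325688/129) = 129/11325688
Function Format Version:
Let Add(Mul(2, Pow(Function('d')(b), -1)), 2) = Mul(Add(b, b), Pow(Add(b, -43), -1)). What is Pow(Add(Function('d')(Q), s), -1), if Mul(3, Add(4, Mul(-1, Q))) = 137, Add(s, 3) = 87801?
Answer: Rational(129, 11325688) ≈ 1.1390e-5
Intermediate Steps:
s = 87798 (s = Add(-3, 87801) = 87798)
Q = Rational(-125, 3) (Q = Add(4, Mul(Rational(-1, 3), 137)) = Add(4, Rational(-137, 3)) = Rational(-125, 3) ≈ -41.667)
Function('d')(b) = Mul(2, Pow(Add(-2, Mul(2, b, Pow(Add(-43, b), -1))), -1)) (Function('d')(b) = Mul(2, Pow(Add(-2, Mul(Add(b, b), Pow(Add(b, -43), -1))), -1)) = Mul(2, Pow(Add(-2, Mul(Mul(2, b), Pow(Add(-43, b), -1))), -1)) = Mul(2, Pow(Add(-2, Mul(2, b, Pow(Add(-43, b), -1))), -1)))
Pow(Add(Function('d')(Q), s), -1) = Pow(Add(Add(-1, Mul(Rational(1, 43), Rational(-125, 3))), 87798), -1) = Pow(Add(Add(-1, Rational(-125, 129)), 87798), -1) = Pow(Add(Rational(-254, 129), 87798), -1) = Pow(Rational(11325688, 129), -1) = Rational(129, 11325688)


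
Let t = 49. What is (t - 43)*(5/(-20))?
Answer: -3/2 ≈ -1.5000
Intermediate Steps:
(t - 43)*(5/(-20)) = (49 - 43)*(5/(-20)) = 6*(5*(-1/20)) = 6*(-¼) = -3/2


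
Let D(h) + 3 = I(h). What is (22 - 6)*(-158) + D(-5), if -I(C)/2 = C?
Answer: -2521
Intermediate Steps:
I(C) = -2*C
D(h) = -3 - 2*h
(22 - 6)*(-158) + D(-5) = (22 - 6)*(-158) + (-3 - 2*(-5)) = 16*(-158) + (-3 + 10) = -2528 + 7 = -2521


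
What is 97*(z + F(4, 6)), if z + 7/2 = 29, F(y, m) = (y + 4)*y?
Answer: 11155/2 ≈ 5577.5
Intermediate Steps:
F(y, m) = y*(4 + y) (F(y, m) = (4 + y)*y = y*(4 + y))
z = 51/2 (z = -7/2 + 29 = 51/2 ≈ 25.500)
97*(z + F(4, 6)) = 97*(51/2 + 4*(4 + 4)) = 97*(51/2 + 4*8) = 97*(51/2 + 32) = 97*(115/2) = 11155/2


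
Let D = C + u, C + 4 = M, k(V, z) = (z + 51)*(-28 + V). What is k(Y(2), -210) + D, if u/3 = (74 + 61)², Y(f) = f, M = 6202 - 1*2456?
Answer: 62551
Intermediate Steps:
M = 3746 (M = 6202 - 2456 = 3746)
k(V, z) = (-28 + V)*(51 + z) (k(V, z) = (51 + z)*(-28 + V) = (-28 + V)*(51 + z))
C = 3742 (C = -4 + 3746 = 3742)
u = 54675 (u = 3*(74 + 61)² = 3*135² = 3*18225 = 54675)
D = 58417 (D = 3742 + 54675 = 58417)
k(Y(2), -210) + D = (-1428 - 28*(-210) + 51*2 + 2*(-210)) + 58417 = (-1428 + 5880 + 102 - 420) + 58417 = 4134 + 58417 = 62551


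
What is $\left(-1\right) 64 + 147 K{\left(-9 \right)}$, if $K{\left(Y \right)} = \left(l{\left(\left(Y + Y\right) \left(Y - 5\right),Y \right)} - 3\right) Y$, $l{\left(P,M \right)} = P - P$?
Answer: $3905$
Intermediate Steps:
$l{\left(P,M \right)} = 0$
$K{\left(Y \right)} = - 3 Y$ ($K{\left(Y \right)} = \left(0 - 3\right) Y = - 3 Y$)
$\left(-1\right) 64 + 147 K{\left(-9 \right)} = \left(-1\right) 64 + 147 \left(\left(-3\right) \left(-9\right)\right) = -64 + 147 \cdot 27 = -64 + 3969 = 3905$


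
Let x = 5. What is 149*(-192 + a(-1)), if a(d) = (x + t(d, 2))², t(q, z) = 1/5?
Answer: -614476/25 ≈ -24579.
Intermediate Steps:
t(q, z) = ⅕
a(d) = 676/25 (a(d) = (5 + ⅕)² = (26/5)² = 676/25)
149*(-192 + a(-1)) = 149*(-192 + 676/25) = 149*(-4124/25) = -614476/25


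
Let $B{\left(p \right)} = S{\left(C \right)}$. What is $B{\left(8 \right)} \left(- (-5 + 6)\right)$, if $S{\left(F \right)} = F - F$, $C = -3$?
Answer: $0$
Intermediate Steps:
$S{\left(F \right)} = 0$
$B{\left(p \right)} = 0$
$B{\left(8 \right)} \left(- (-5 + 6)\right) = 0 \left(- (-5 + 6)\right) = 0 \left(\left(-1\right) 1\right) = 0 \left(-1\right) = 0$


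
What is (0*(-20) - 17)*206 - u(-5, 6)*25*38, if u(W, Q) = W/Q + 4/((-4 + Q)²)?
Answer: -10981/3 ≈ -3660.3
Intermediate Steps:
u(W, Q) = 4/(-4 + Q)² + W/Q (u(W, Q) = W/Q + 4/(-4 + Q)² = 4/(-4 + Q)² + W/Q)
(0*(-20) - 17)*206 - u(-5, 6)*25*38 = (0*(-20) - 17)*206 - (4/(-4 + 6)² - 5/6)*25*38 = (0 - 17)*206 - (4/2² - 5*⅙)*25*38 = -17*206 - (4*(¼) - ⅚)*25*38 = -3502 - (1 - ⅚)*25*38 = -3502 - (⅙)*25*38 = -3502 - 25*38/6 = -3502 - 1*475/3 = -3502 - 475/3 = -10981/3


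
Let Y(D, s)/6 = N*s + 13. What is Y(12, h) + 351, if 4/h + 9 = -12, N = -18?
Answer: 3147/7 ≈ 449.57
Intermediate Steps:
h = -4/21 (h = 4/(-9 - 12) = 4/(-21) = 4*(-1/21) = -4/21 ≈ -0.19048)
Y(D, s) = 78 - 108*s (Y(D, s) = 6*(-18*s + 13) = 6*(13 - 18*s) = 78 - 108*s)
Y(12, h) + 351 = (78 - 108*(-4/21)) + 351 = (78 + 144/7) + 351 = 690/7 + 351 = 3147/7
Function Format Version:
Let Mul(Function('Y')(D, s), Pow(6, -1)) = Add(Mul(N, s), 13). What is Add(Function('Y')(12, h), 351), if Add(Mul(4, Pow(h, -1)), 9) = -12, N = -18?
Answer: Rational(3147, 7) ≈ 449.57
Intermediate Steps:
h = Rational(-4, 21) (h = Mul(4, Pow(Add(-9, -12), -1)) = Mul(4, Pow(-21, -1)) = Mul(4, Rational(-1, 21)) = Rational(-4, 21) ≈ -0.19048)
Function('Y')(D, s) = Add(78, Mul(-108, s)) (Function('Y')(D, s) = Mul(6, Add(Mul(-18, s), 13)) = Mul(6, Add(13, Mul(-18, s))) = Add(78, Mul(-108, s)))
Add(Function('Y')(12, h), 351) = Add(Add(78, Mul(-108, Rational(-4, 21))), 351) = Add(Add(78, Rational(144, 7)), 351) = Add(Rational(690, 7), 351) = Rational(3147, 7)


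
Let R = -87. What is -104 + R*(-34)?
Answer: 2854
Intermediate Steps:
-104 + R*(-34) = -104 - 87*(-34) = -104 + 2958 = 2854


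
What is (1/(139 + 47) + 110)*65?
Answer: 1329965/186 ≈ 7150.4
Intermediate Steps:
(1/(139 + 47) + 110)*65 = (1/186 + 110)*65 = (20461/186)*65 = 1329965/186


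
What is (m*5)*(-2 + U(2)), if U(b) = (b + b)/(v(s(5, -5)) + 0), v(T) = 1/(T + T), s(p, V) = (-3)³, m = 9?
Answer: -9810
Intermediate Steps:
s(p, V) = -27
v(T) = 1/(2*T)
U(b) = -108*b (U(b) = (b + b)/((½)/(-27) + 0) = (2*b)/((½)*(-1/27) + 0) = (2*b)/(-1/54 + 0) = (2*b)/(-1/54) = (2*b)*(-54) = -108*b)
(m*5)*(-2 + U(2)) = (9*5)*(-2 - 108*2) = 45*(-2 - 216) = 45*(-218) = -9810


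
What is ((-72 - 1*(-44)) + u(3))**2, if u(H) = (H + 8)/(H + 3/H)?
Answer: 10201/16 ≈ 637.56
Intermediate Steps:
u(H) = (8 + H)/(H + 3/H)
((-72 - 1*(-44)) + u(3))**2 = ((-72 - 1*(-44)) + 3*(8 + 3)/(3 + 3**2))**2 = ((-72 + 44) + 3*11/(3 + 9))**2 = (-28 + 3*11/12)**2 = (-28 + 3*(1/12)*11)**2 = (-28 + 11/4)**2 = (-101/4)**2 = 10201/16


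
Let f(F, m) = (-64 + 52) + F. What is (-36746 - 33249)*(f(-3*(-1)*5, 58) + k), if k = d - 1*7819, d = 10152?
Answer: -163508320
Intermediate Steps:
k = 2333 (k = 10152 - 1*7819 = 10152 - 7819 = 2333)
f(F, m) = -12 + F
(-36746 - 33249)*(f(-3*(-1)*5, 58) + k) = (-36746 - 33249)*((-12 - 3*(-1)*5) + 2333) = -69995*((-12 + 3*5) + 2333) = -69995*((-12 + 15) + 2333) = -69995*(3 + 2333) = -69995*2336 = -163508320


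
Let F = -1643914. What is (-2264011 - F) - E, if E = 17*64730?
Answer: -1720507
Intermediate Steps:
E = 1100410
(-2264011 - F) - E = (-2264011 - 1*(-1643914)) - 1*1100410 = (-2264011 + 1643914) - 1100410 = -620097 - 1100410 = -1720507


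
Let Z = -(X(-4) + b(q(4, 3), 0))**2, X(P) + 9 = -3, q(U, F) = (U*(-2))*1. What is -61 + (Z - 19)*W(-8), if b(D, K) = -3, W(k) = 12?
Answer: -2989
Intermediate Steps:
q(U, F) = -2*U (q(U, F) = -2*U*1 = -2*U)
X(P) = -12 (X(P) = -9 - 3 = -12)
Z = -225 (Z = -(-12 - 3)**2 = -1*(-15)**2 = -1*225 = -225)
-61 + (Z - 19)*W(-8) = -61 + (-225 - 19)*12 = -61 - 244*12 = -61 - 2928 = -2989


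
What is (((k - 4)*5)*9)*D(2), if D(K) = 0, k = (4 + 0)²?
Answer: 0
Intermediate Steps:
k = 16 (k = 4² = 16)
(((k - 4)*5)*9)*D(2) = (((16 - 4)*5)*9)*0 = ((12*5)*9)*0 = (60*9)*0 = 540*0 = 0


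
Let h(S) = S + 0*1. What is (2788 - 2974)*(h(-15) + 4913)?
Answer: -911028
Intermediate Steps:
h(S) = S (h(S) = S + 0 = S)
(2788 - 2974)*(h(-15) + 4913) = (2788 - 2974)*(-15 + 4913) = -186*4898 = -911028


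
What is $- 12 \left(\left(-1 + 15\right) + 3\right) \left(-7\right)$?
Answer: $1428$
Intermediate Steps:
$- 12 \left(\left(-1 + 15\right) + 3\right) \left(-7\right) = - 12 \left(14 + 3\right) \left(-7\right) = \left(-12\right) 17 \left(-7\right) = \left(-204\right) \left(-7\right) = 1428$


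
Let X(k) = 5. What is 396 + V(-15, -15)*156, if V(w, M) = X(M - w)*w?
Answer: -11304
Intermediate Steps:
V(w, M) = 5*w
396 + V(-15, -15)*156 = 396 + (5*(-15))*156 = 396 - 75*156 = 396 - 11700 = -11304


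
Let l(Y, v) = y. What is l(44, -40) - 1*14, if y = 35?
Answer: 21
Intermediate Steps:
l(Y, v) = 35
l(44, -40) - 1*14 = 35 - 1*14 = 35 - 14 = 21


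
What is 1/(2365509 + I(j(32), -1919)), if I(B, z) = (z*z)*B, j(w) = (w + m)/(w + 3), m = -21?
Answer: 35/123300986 ≈ 2.8386e-7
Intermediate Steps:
j(w) = (-21 + w)/(3 + w) (j(w) = (w - 21)/(w + 3) = (-21 + w)/(3 + w))
I(B, z) = B*z² (I(B, z) = z²*B = B*z²)
1/(2365509 + I(j(32), -1919)) = 1/(2365509 + ((-21 + 32)/(3 + 32))*(-1919)²) = 1/(2365509 + (11/35)*3682561) = 1/(2365509 + 40508171/35) = 1/(123300986/35) = 35/123300986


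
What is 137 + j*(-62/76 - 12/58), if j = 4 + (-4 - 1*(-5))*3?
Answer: 143085/1102 ≈ 129.84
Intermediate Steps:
j = 7 (j = 4 + (-4 + 5)*3 = 4 + 1*3 = 4 + 3 = 7)
137 + j*(-62/76 - 12/58) = 137 + 7*(-62/76 - 12/58) = 137 + 7*(-62*1/76 - 12*1/58) = 137 + 7*(-31/38 - 6/29) = 137 + 7*(-1127/1102) = 137 - 7889/1102 = 143085/1102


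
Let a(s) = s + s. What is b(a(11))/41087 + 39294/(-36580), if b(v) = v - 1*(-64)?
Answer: -13655311/12736970 ≈ -1.0721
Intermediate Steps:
a(s) = 2*s
b(v) = 64 + v (b(v) = v + 64 = 64 + v)
b(a(11))/41087 + 39294/(-36580) = (64 + 2*11)/41087 + 39294/(-36580) = (64 + 22)*(1/41087) + 39294*(-1/36580) = 86*(1/41087) - 333/310 = 86/41087 - 333/310 = -13655311/12736970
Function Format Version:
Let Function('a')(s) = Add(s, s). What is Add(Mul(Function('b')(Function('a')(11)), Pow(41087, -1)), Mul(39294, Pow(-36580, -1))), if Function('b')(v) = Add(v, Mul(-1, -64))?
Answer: Rational(-13655311, 12736970) ≈ -1.0721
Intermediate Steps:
Function('a')(s) = Mul(2, s)
Function('b')(v) = Add(64, v) (Function('b')(v) = Add(v, 64) = Add(64, v))
Add(Mul(Function('b')(Function('a')(11)), Pow(41087, -1)), Mul(39294, Pow(-36580, -1))) = Add(Mul(Add(64, Mul(2, 11)), Pow(41087, -1)), Mul(39294, Pow(-36580, -1))) = Add(Mul(Add(64, 22), Rational(1, 41087)), Mul(39294, Rational(-1, 36580))) = Add(Mul(86, Rational(1, 41087)), Rational(-333, 310)) = Add(Rational(86, 41087), Rational(-333, 310)) = Rational(-13655311, 12736970)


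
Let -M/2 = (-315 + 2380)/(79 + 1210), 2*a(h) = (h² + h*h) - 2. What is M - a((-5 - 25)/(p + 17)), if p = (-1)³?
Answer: -471849/82496 ≈ -5.7197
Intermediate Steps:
p = -1
a(h) = -1 + h² (a(h) = ((h² + h*h) - 2)/2 = ((h² + h²) - 2)/2 = (2*h² - 2)/2 = (-2 + 2*h²)/2 = -1 + h²)
M = -4130/1289 (M = -2*(-315 + 2380)/(79 + 1210) = -4130/1289 ≈ -3.2040)
M - a((-5 - 25)/(p + 17)) = -4130/1289 - (-1 + ((-5 - 25)/(-1 + 17))²) = -4130/1289 - (-1 + (-30/16)²) = -4130/1289 - (-1 + (-30*1/16)²) = -4130/1289 - (-1 + (-15/8)²) = -4130/1289 - (-1 + 225/64) = -4130/1289 - 1*161/64 = -4130/1289 - 161/64 = -471849/82496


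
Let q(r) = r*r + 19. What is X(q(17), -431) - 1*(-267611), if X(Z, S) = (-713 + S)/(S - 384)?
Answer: 218104109/815 ≈ 2.6761e+5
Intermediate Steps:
q(r) = 19 + r² (q(r) = r² + 19 = 19 + r²)
X(Z, S) = (-713 + S)/(-384 + S)
X(q(17), -431) - 1*(-267611) = (-713 - 431)/(-384 - 431) - 1*(-267611) = -1144/(-815) + 267611 = -1/815*(-1144) + 267611 = 1144/815 + 267611 = 218104109/815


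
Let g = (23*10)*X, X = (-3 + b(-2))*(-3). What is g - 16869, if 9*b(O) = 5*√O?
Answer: -14799 - 1150*I*√2/3 ≈ -14799.0 - 542.12*I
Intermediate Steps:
b(O) = 5*√O/9 (b(O) = (5*√O)/9 = 5*√O/9)
X = 9 - 5*I*√2/3 (X = (-3 + 5*√(-2)/9)*(-3) = (-3 + 5*(I*√2)/9)*(-3) = (-3 + 5*I*√2/9)*(-3) = 9 - 5*I*√2/3 ≈ 9.0 - 2.357*I)
g = 2070 - 1150*I*√2/3 (g = (23*10)*(9 - 5*I*√2/3) = 230*(9 - 5*I*√2/3) = 2070 - 1150*I*√2/3 ≈ 2070.0 - 542.12*I)
g - 16869 = (2070 - 1150*I*√2/3) - 16869 = -14799 - 1150*I*√2/3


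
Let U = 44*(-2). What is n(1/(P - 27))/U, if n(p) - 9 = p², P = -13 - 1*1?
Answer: -7565/73964 ≈ -0.10228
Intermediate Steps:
P = -14 (P = -13 - 1 = -14)
U = -88
n(p) = 9 + p²
n(1/(P - 27))/U = (9 + (1/(-14 - 27))²)/(-88) = (9 + (1/(-41))²)*(-1/88) = (9 + (-1/41)²)*(-1/88) = (9 + 1/1681)*(-1/88) = (15130/1681)*(-1/88) = -7565/73964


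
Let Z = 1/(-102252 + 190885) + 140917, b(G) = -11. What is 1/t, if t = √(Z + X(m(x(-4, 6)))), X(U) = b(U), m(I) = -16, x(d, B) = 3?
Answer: √1106930579220867/12488921499 ≈ 0.0026640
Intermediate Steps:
X(U) = -11
Z = 12489896462/88633 (Z = 1/88633 + 140917 = 12489896462/88633 ≈ 1.4092e+5)
t = √1106930579220867/88633 (t = √(12489896462/88633 - 11) = √(12488921499/88633) = √1106930579220867/88633 ≈ 375.37)
1/t = 1/(√1106930579220867/88633) = √1106930579220867/12488921499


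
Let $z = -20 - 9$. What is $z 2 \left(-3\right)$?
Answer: $174$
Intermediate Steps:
$z = -29$ ($z = -20 - 9 = -29$)
$z 2 \left(-3\right) = \left(-29\right) 2 \left(-3\right) = \left(-58\right) \left(-3\right) = 174$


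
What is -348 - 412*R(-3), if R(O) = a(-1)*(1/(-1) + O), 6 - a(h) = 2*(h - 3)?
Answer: 22724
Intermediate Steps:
a(h) = 12 - 2*h (a(h) = 6 - 2*(h - 3) = 6 - 2*(-3 + h) = 6 - (-6 + 2*h) = 6 + (6 - 2*h) = 12 - 2*h)
R(O) = -14 + 14*O (R(O) = (12 - 2*(-1))*(1/(-1) + O) = (12 + 2)*(-1 + O) = 14*(-1 + O) = -14 + 14*O)
-348 - 412*R(-3) = -348 - 412*(-14 + 14*(-3)) = -348 - 412*(-14 - 42) = -348 - 412*(-56) = -348 + 23072 = 22724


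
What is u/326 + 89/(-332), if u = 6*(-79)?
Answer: -93191/54116 ≈ -1.7221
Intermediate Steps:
u = -474
u/326 + 89/(-332) = -474/326 + 89/(-332) = -474*1/326 + 89*(-1/332) = -237/163 - 89/332 = -93191/54116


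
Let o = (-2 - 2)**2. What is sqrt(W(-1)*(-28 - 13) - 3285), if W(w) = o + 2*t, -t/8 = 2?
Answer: I*sqrt(2629) ≈ 51.274*I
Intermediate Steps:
t = -16 (t = -8*2 = -16)
o = 16 (o = (-4)**2 = 16)
W(w) = -16 (W(w) = 16 + 2*(-16) = 16 - 32 = -16)
sqrt(W(-1)*(-28 - 13) - 3285) = sqrt(-16*(-28 - 13) - 3285) = sqrt(-16*(-41) - 3285) = sqrt(656 - 3285) = sqrt(-2629) = I*sqrt(2629)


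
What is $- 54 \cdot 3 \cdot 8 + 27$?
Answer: $-1269$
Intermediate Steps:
$- 54 \cdot 3 \cdot 8 + 27 = \left(-54\right) 24 + 27 = -1296 + 27 = -1269$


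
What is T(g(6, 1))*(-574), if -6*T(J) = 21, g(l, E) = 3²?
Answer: 2009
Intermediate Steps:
g(l, E) = 9
T(J) = -7/2 (T(J) = -⅙*21 = -7/2)
T(g(6, 1))*(-574) = -7/2*(-574) = 2009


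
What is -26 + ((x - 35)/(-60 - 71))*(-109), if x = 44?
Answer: -2425/131 ≈ -18.511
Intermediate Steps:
-26 + ((x - 35)/(-60 - 71))*(-109) = -26 + ((44 - 35)/(-60 - 71))*(-109) = -26 + (9/(-131))*(-109) = -26 + (9*(-1/131))*(-109) = -26 - 9/131*(-109) = -26 + 981/131 = -2425/131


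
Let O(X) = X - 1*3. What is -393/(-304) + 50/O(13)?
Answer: 1913/304 ≈ 6.2928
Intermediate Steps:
O(X) = -3 + X (O(X) = X - 3 = -3 + X)
-393/(-304) + 50/O(13) = -393/(-304) + 50/(-3 + 13) = -393*(-1/304) + 50/10 = 393/304 + 50*(1/10) = 393/304 + 5 = 1913/304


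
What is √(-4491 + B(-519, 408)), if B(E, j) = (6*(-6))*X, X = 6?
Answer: 3*I*√523 ≈ 68.608*I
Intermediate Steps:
B(E, j) = -216 (B(E, j) = (6*(-6))*6 = -36*6 = -216)
√(-4491 + B(-519, 408)) = √(-4491 - 216) = √(-4707) = 3*I*√523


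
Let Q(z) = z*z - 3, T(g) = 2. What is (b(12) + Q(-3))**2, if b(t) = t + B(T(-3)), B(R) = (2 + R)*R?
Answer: 676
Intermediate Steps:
B(R) = R*(2 + R)
Q(z) = -3 + z**2 (Q(z) = z**2 - 3 = -3 + z**2)
b(t) = 8 + t (b(t) = t + 2*(2 + 2) = t + 2*4 = t + 8 = 8 + t)
(b(12) + Q(-3))**2 = ((8 + 12) + (-3 + (-3)**2))**2 = (20 + (-3 + 9))**2 = (20 + 6)**2 = 26**2 = 676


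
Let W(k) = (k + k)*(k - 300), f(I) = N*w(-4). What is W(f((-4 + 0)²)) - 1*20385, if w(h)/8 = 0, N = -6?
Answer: -20385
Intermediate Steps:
w(h) = 0 (w(h) = 8*0 = 0)
f(I) = 0 (f(I) = -6*0 = 0)
W(k) = 2*k*(-300 + k) (W(k) = (2*k)*(-300 + k) = 2*k*(-300 + k))
W(f((-4 + 0)²)) - 1*20385 = 2*0*(-300 + 0) - 1*20385 = 2*0*(-300) - 20385 = 0 - 20385 = -20385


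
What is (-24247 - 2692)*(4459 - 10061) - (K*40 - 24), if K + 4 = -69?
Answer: 150915222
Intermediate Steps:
K = -73 (K = -4 - 69 = -73)
(-24247 - 2692)*(4459 - 10061) - (K*40 - 24) = (-24247 - 2692)*(4459 - 10061) - (-73*40 - 24) = -26939*(-5602) - (-2920 - 24) = 150912278 - 1*(-2944) = 150912278 + 2944 = 150915222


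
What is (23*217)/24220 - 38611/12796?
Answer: -7779407/2767135 ≈ -2.8114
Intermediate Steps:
(23*217)/24220 - 38611/12796 = 4991*(1/24220) - 38611*1/12796 = 713/3460 - 38611/12796 = -7779407/2767135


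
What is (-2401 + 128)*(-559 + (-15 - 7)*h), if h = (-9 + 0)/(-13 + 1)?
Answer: 2616223/2 ≈ 1.3081e+6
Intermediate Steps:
h = ¾ (h = -9/(-12) = -9*(-1/12) = ¾ ≈ 0.75000)
(-2401 + 128)*(-559 + (-15 - 7)*h) = (-2401 + 128)*(-559 + (-15 - 7)*(¾)) = -2273*(-559 - 22*¾) = -2273*(-559 - 33/2) = -2273*(-1151/2) = 2616223/2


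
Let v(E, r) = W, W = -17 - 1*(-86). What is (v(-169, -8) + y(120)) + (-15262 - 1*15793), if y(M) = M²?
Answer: -16586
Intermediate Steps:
W = 69 (W = -17 + 86 = 69)
v(E, r) = 69
(v(-169, -8) + y(120)) + (-15262 - 1*15793) = (69 + 120²) + (-15262 - 1*15793) = (69 + 14400) + (-15262 - 15793) = 14469 - 31055 = -16586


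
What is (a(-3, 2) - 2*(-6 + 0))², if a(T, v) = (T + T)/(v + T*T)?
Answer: 15876/121 ≈ 131.21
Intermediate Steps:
a(T, v) = 2*T/(v + T²) (a(T, v) = (2*T)/(v + T²) = 2*T/(v + T²))
(a(-3, 2) - 2*(-6 + 0))² = (2*(-3)/(2 + (-3)²) - 2*(-6 + 0))² = (2*(-3)/(2 + 9) - 2*(-6))² = (2*(-3)/11 + 12)² = (2*(-3)*(1/11) + 12)² = (-6/11 + 12)² = (126/11)² = 15876/121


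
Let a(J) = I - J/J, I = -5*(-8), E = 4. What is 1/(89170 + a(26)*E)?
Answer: 1/89326 ≈ 1.1195e-5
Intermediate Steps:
I = 40
a(J) = 39 (a(J) = 40 - J/J = 40 - 1*1 = 40 - 1 = 39)
1/(89170 + a(26)*E) = 1/(89170 + 39*4) = 1/(89170 + 156) = 1/89326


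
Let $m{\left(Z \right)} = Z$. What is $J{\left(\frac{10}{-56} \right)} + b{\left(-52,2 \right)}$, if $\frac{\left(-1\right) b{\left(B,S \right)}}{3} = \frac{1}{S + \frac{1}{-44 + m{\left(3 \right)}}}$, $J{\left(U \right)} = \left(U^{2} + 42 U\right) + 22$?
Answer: $\frac{275467}{21168} \approx 13.013$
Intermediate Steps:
$J{\left(U \right)} = 22 + U^{2} + 42 U$
$b{\left(B,S \right)} = - \frac{3}{- \frac{1}{41} + S}$ ($b{\left(B,S \right)} = - \frac{3}{S + \frac{1}{-44 + 3}} = - \frac{3}{S + \frac{1}{-41}} = - \frac{3}{S - \frac{1}{41}} = - \frac{3}{- \frac{1}{41} + S}$)
$J{\left(\frac{10}{-56} \right)} + b{\left(-52,2 \right)} = \left(22 + \left(\frac{10}{-56}\right)^{2} + 42 \frac{10}{-56}\right) + \frac{123}{1 - 82} = \left(22 + \left(10 \left(- \frac{1}{56}\right)\right)^{2} + 42 \cdot 10 \left(- \frac{1}{56}\right)\right) + \frac{123}{1 - 82} = \left(22 + \left(- \frac{5}{28}\right)^{2} + 42 \left(- \frac{5}{28}\right)\right) + \frac{123}{-81} = \left(22 + \frac{25}{784} - \frac{15}{2}\right) + 123 \left(- \frac{1}{81}\right) = \frac{11393}{784} - \frac{41}{27} = \frac{275467}{21168}$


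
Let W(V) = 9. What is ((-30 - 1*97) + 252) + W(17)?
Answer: 134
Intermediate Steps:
((-30 - 1*97) + 252) + W(17) = ((-30 - 1*97) + 252) + 9 = ((-30 - 97) + 252) + 9 = (-127 + 252) + 9 = 125 + 9 = 134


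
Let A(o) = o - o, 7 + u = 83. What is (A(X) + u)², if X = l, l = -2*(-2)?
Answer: 5776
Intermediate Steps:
u = 76 (u = -7 + 83 = 76)
l = 4
X = 4
A(o) = 0
(A(X) + u)² = (0 + 76)² = 76² = 5776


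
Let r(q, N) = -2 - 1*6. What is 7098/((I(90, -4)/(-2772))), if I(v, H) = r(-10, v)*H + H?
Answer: -702702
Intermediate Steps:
r(q, N) = -8 (r(q, N) = -2 - 6 = -8)
I(v, H) = -7*H (I(v, H) = -8*H + H = -7*H)
7098/((I(90, -4)/(-2772))) = 7098/((-7*(-4)/(-2772))) = 7098/((28*(-1/2772))) = 7098/(-1/99) = 7098*(-99) = -702702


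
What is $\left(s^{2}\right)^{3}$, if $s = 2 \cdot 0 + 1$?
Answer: $1$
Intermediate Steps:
$s = 1$ ($s = 0 + 1 = 1$)
$\left(s^{2}\right)^{3} = \left(1^{2}\right)^{3} = 1^{3} = 1$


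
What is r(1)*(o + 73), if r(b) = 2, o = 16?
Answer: 178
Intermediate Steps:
r(1)*(o + 73) = 2*(16 + 73) = 2*89 = 178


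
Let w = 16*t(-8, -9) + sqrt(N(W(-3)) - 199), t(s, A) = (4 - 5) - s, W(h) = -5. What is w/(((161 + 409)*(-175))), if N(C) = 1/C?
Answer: -8/7125 - I*sqrt(1245)/249375 ≈ -0.0011228 - 0.00014149*I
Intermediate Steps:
t(s, A) = -1 - s
w = 112 + 2*I*sqrt(1245)/5 (w = 16*(-1 - 1*(-8)) + sqrt(1/(-5) - 199) = 16*(-1 + 8) + sqrt(-1/5 - 199) = 16*7 + sqrt(-996/5) = 112 + 2*I*sqrt(1245)/5 ≈ 112.0 + 14.114*I)
w/(((161 + 409)*(-175))) = (112 + 2*I*sqrt(1245)/5)/(((161 + 409)*(-175))) = (112 + 2*I*sqrt(1245)/5)/((570*(-175))) = (112 + 2*I*sqrt(1245)/5)/(-99750) = (112 + 2*I*sqrt(1245)/5)*(-1/99750) = -8/7125 - I*sqrt(1245)/249375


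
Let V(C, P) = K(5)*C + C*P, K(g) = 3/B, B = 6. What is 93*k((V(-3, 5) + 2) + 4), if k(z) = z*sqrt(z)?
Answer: -1953*I*sqrt(42)/4 ≈ -3164.2*I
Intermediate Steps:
K(g) = 1/2 (K(g) = 3/6 = 3*(1/6) = 1/2)
V(C, P) = C/2 + C*P
k(z) = z**(3/2)
93*k((V(-3, 5) + 2) + 4) = 93*((-3*(1/2 + 5) + 2) + 4)**(3/2) = 93*((-3*11/2 + 2) + 4)**(3/2) = 93*((-33/2 + 2) + 4)**(3/2) = 93*(-29/2 + 4)**(3/2) = 93*(-21/2)**(3/2) = 93*(-21*I*sqrt(42)/4) = -1953*I*sqrt(42)/4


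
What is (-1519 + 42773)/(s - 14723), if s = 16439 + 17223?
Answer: 41254/18939 ≈ 2.1783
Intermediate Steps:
s = 33662
(-1519 + 42773)/(s - 14723) = (-1519 + 42773)/(33662 - 14723) = 41254/18939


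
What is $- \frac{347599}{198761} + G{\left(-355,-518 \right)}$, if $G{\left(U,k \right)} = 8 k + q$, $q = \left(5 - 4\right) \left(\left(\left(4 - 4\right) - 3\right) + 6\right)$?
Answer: $- \frac{823416900}{198761} \approx -4142.8$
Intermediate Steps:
$q = 3$ ($q = 1 \left(\left(0 - 3\right) + 6\right) = 1 \left(-3 + 6\right) = 1 \cdot 3 = 3$)
$G{\left(U,k \right)} = 3 + 8 k$ ($G{\left(U,k \right)} = 8 k + 3 = 3 + 8 k$)
$- \frac{347599}{198761} + G{\left(-355,-518 \right)} = - \frac{347599}{198761} + \left(3 + 8 \left(-518\right)\right) = \left(-347599\right) \frac{1}{198761} + \left(3 - 4144\right) = - \frac{347599}{198761} - 4141 = - \frac{823416900}{198761}$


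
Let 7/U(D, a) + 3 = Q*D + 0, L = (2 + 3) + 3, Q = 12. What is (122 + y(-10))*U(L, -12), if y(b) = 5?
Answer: 889/93 ≈ 9.5591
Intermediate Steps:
L = 8 (L = 5 + 3 = 8)
U(D, a) = 7/(-3 + 12*D) (U(D, a) = 7/(-3 + (12*D + 0)) = 7/(-3 + 12*D))
(122 + y(-10))*U(L, -12) = (122 + 5)*(7/(3*(-1 + 4*8))) = 127*(7/(3*(-1 + 32))) = 127*((7/3)/31) = 127*((7/3)*(1/31)) = 127*(7/93) = 889/93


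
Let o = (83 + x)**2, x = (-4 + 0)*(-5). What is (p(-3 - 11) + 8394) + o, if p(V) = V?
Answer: 18989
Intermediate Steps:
x = 20 (x = -4*(-5) = 20)
o = 10609 (o = (83 + 20)**2 = 103**2 = 10609)
(p(-3 - 11) + 8394) + o = ((-3 - 11) + 8394) + 10609 = (-14 + 8394) + 10609 = 8380 + 10609 = 18989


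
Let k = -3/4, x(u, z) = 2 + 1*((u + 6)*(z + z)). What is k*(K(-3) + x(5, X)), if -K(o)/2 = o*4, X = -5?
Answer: 63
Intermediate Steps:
x(u, z) = 2 + 2*z*(6 + u) (x(u, z) = 2 + 1*((6 + u)*(2*z)) = 2 + 1*(2*z*(6 + u)) = 2 + 2*z*(6 + u))
K(o) = -8*o (K(o) = -2*o*4 = -8*o)
k = -¾ (k = -3*¼ = -¾ ≈ -0.75000)
k*(K(-3) + x(5, X)) = -3*(-8*(-3) + (2 + 12*(-5) + 2*5*(-5)))/4 = -3*(24 + (2 - 60 - 50))/4 = -3*(24 - 108)/4 = -¾*(-84) = 63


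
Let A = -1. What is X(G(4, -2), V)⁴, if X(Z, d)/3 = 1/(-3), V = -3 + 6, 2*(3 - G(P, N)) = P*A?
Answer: 1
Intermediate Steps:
G(P, N) = 3 + P/2 (G(P, N) = 3 - P*(-1)/2 = 3 - (-1)*P/2 = 3 + P/2)
V = 3
X(Z, d) = -1 (X(Z, d) = 3/(-3) = 3*(-⅓) = -1)
X(G(4, -2), V)⁴ = (-1)⁴ = 1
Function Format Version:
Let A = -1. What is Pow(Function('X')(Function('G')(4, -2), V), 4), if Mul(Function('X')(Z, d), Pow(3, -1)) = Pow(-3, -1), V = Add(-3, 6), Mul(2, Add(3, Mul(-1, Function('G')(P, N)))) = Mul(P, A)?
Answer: 1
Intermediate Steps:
Function('G')(P, N) = Add(3, Mul(Rational(1, 2), P)) (Function('G')(P, N) = Add(3, Mul(Rational(-1, 2), Mul(P, -1))) = Add(3, Mul(Rational(-1, 2), Mul(-1, P))) = Add(3, Mul(Rational(1, 2), P)))
V = 3
Function('X')(Z, d) = -1 (Function('X')(Z, d) = Mul(3, Pow(-3, -1)) = Mul(3, Rational(-1, 3)) = -1)
Pow(Function('X')(Function('G')(4, -2), V), 4) = Pow(-1, 4) = 1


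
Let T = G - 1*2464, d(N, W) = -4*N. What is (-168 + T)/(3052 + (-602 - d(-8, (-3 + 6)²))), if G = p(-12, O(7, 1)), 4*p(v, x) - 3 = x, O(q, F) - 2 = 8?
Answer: -3505/3224 ≈ -1.0872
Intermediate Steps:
O(q, F) = 10 (O(q, F) = 2 + 8 = 10)
p(v, x) = ¾ + x/4
G = 13/4 (G = ¾ + (¼)*10 = ¾ + 5/2 = 13/4 ≈ 3.2500)
T = -9843/4 (T = 13/4 - 1*2464 = 13/4 - 2464 = -9843/4 ≈ -2460.8)
(-168 + T)/(3052 + (-602 - d(-8, (-3 + 6)²))) = (-168 - 9843/4)/(3052 + (-602 - (-4)*(-8))) = -10515/(4*(3052 + (-602 - 1*32))) = -10515/(4*(3052 + (-602 - 32))) = -10515/(4*(3052 - 634)) = -10515/4/2418 = -10515/4*1/2418 = -3505/3224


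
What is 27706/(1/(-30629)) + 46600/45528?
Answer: -4829422852309/5691 ≈ -8.4861e+8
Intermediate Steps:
27706/(1/(-30629)) + 46600/45528 = 27706/(-1/30629) + 46600*(1/45528) = 27706*(-30629) + 5825/5691 = -848607074 + 5825/5691 = -4829422852309/5691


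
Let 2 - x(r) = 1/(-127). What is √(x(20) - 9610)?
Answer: I*√154967305/127 ≈ 98.02*I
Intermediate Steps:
x(r) = 255/127 (x(r) = 2 - 1/(-127) = 2 - 1*(-1/127) = 2 + 1/127 = 255/127)
√(x(20) - 9610) = √(255/127 - 9610) = √(-1220215/127) = I*√154967305/127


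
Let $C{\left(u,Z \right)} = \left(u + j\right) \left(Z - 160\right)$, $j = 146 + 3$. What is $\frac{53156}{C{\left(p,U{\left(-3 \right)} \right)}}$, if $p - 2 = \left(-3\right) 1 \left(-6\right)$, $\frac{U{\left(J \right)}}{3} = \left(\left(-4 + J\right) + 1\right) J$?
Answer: $- \frac{26578}{8957} \approx -2.9673$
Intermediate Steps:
$j = 149$
$U{\left(J \right)} = 3 J \left(-3 + J\right)$ ($U{\left(J \right)} = 3 \left(\left(-4 + J\right) + 1\right) J = 3 \left(-3 + J\right) J = 3 J \left(-3 + J\right)$)
$p = 20$ ($p = 2 + \left(-3\right) 1 \left(-6\right) = 2 - -18 = 2 + 18 = 20$)
$C{\left(u,Z \right)} = \left(-160 + Z\right) \left(149 + u\right)$ ($C{\left(u,Z \right)} = \left(u + 149\right) \left(Z - 160\right) = \left(149 + u\right) \left(-160 + Z\right) = \left(-160 + Z\right) \left(149 + u\right)$)
$\frac{53156}{C{\left(p,U{\left(-3 \right)} \right)}} = \frac{53156}{-23840 - 3200 + 149 \cdot 3 \left(-3\right) \left(-3 - 3\right) + 3 \left(-3\right) \left(-3 - 3\right) 20} = \frac{53156}{-23840 - 3200 + 149 \cdot 3 \left(-3\right) \left(-6\right) + 3 \left(-3\right) \left(-6\right) 20} = \frac{53156}{-23840 - 3200 + 149 \cdot 54 + 54 \cdot 20} = \frac{53156}{-23840 - 3200 + 8046 + 1080} = \frac{53156}{-17914} = 53156 \left(- \frac{1}{17914}\right) = - \frac{26578}{8957}$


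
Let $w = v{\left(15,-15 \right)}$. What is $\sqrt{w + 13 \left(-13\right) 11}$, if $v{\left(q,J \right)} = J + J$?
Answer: $i \sqrt{1889} \approx 43.463 i$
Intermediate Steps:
$v{\left(q,J \right)} = 2 J$
$w = -30$ ($w = 2 \left(-15\right) = -30$)
$\sqrt{w + 13 \left(-13\right) 11} = \sqrt{-30 + 13 \left(-13\right) 11} = \sqrt{-30 - 1859} = \sqrt{-1889} = i \sqrt{1889}$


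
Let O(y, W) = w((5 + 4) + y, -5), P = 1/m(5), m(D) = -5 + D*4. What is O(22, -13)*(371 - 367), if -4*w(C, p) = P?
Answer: -1/15 ≈ -0.066667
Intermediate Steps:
m(D) = -5 + 4*D
P = 1/15 (P = 1/(-5 + 4*5) = 1/(-5 + 20) = 1/15 ≈ 0.066667)
w(C, p) = -1/60 (w(C, p) = -¼*1/15 = -1/60)
O(y, W) = -1/60
O(22, -13)*(371 - 367) = -(371 - 367)/60 = -1/60*4 = -1/15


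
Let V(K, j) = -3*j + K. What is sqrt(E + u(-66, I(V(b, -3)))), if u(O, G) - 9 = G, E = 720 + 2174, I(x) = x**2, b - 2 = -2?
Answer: 2*sqrt(746) ≈ 54.626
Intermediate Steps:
b = 0 (b = 2 - 2 = 0)
V(K, j) = K - 3*j
E = 2894
u(O, G) = 9 + G
sqrt(E + u(-66, I(V(b, -3)))) = sqrt(2894 + (9 + (0 - 3*(-3))**2)) = sqrt(2894 + (9 + (0 + 9)**2)) = sqrt(2894 + (9 + 9**2)) = sqrt(2894 + (9 + 81)) = sqrt(2894 + 90) = sqrt(2984) = 2*sqrt(746)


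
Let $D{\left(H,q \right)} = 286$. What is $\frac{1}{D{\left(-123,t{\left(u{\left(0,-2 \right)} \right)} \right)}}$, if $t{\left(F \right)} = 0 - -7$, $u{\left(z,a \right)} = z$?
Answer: $\frac{1}{286} \approx 0.0034965$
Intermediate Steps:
$t{\left(F \right)} = 7$ ($t{\left(F \right)} = 0 + 7 = 7$)
$\frac{1}{D{\left(-123,t{\left(u{\left(0,-2 \right)} \right)} \right)}} = \frac{1}{286}$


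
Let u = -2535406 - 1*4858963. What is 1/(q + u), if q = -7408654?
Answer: -1/14803023 ≈ -6.7554e-8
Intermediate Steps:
u = -7394369 (u = -2535406 - 4858963 = -7394369)
1/(q + u) = 1/(-7408654 - 7394369) = 1/(-14803023) = -1/14803023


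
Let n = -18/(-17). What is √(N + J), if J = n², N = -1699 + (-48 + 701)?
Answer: I*√301970/17 ≈ 32.325*I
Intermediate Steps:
N = -1046 (N = -1699 + 653 = -1046)
n = 18/17 (n = -18*(-1/17) = 18/17 ≈ 1.0588)
J = 324/289 (J = (18/17)² = 324/289 ≈ 1.1211)
√(N + J) = √(-1046 + 324/289) = √(-301970/289) = I*√301970/17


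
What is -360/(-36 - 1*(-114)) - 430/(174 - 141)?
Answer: -7570/429 ≈ -17.646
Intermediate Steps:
-360/(-36 - 1*(-114)) - 430/(174 - 141) = -360/(-36 + 114) - 430/33 = -360/78 - 430*1/33 = -360*1/78 - 430/33 = -60/13 - 430/33 = -7570/429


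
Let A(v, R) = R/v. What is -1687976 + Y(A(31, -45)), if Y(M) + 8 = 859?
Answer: -1687125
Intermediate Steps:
Y(M) = 851 (Y(M) = -8 + 859 = 851)
-1687976 + Y(A(31, -45)) = -1687976 + 851 = -1687125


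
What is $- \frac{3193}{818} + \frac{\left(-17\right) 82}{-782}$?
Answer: $- \frac{39901}{18814} \approx -2.1208$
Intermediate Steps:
$- \frac{3193}{818} + \frac{\left(-17\right) 82}{-782} = \left(-3193\right) \frac{1}{818} - - \frac{41}{23} = - \frac{3193}{818} + \frac{41}{23} = - \frac{39901}{18814}$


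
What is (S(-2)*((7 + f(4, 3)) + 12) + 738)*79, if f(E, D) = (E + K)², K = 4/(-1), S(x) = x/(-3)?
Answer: 177908/3 ≈ 59303.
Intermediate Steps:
S(x) = -x/3 (S(x) = x*(-⅓) = -x/3)
K = -4 (K = 4*(-1) = -4)
f(E, D) = (-4 + E)² (f(E, D) = (E - 4)² = (-4 + E)²)
(S(-2)*((7 + f(4, 3)) + 12) + 738)*79 = ((-⅓*(-2))*((7 + (-4 + 4)²) + 12) + 738)*79 = (2*((7 + 0²) + 12)/3 + 738)*79 = (2*((7 + 0) + 12)/3 + 738)*79 = (2*(7 + 12)/3 + 738)*79 = ((⅔)*19 + 738)*79 = (38/3 + 738)*79 = (2252/3)*79 = 177908/3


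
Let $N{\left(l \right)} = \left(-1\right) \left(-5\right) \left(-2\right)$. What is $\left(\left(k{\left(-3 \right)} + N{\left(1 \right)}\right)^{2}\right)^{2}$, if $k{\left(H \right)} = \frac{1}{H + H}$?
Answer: $\frac{13845841}{1296} \approx 10684.0$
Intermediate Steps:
$N{\left(l \right)} = -10$ ($N{\left(l \right)} = 5 \left(-2\right) = -10$)
$k{\left(H \right)} = \frac{1}{2 H}$
$\left(\left(k{\left(-3 \right)} + N{\left(1 \right)}\right)^{2}\right)^{2} = \left(\left(\frac{1}{2 \left(-3\right)} - 10\right)^{2}\right)^{2} = \left(\left(\frac{1}{2} \left(- \frac{1}{3}\right) - 10\right)^{2}\right)^{2} = \left(\left(- \frac{1}{6} - 10\right)^{2}\right)^{2} = \left(\left(- \frac{61}{6}\right)^{2}\right)^{2} = \left(\frac{3721}{36}\right)^{2} = \frac{13845841}{1296}$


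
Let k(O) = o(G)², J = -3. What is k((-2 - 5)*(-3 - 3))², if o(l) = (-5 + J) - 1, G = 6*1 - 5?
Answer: 6561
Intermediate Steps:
G = 1 (G = 6 - 5 = 1)
o(l) = -9 (o(l) = (-5 - 3) - 1 = -8 - 1 = -9)
k(O) = 81 (k(O) = (-9)² = 81)
k((-2 - 5)*(-3 - 3))² = 81² = 6561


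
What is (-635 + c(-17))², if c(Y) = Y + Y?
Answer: 447561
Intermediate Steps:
c(Y) = 2*Y
(-635 + c(-17))² = (-635 + 2*(-17))² = (-635 - 34)² = (-669)² = 447561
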